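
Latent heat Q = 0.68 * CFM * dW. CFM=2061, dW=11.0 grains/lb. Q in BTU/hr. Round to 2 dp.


Q = 0.68 * 2061 * 11.0 = 15416.28 BTU/hr

15416.28 BTU/hr


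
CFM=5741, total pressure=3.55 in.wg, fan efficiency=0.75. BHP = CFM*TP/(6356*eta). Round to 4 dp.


BHP = 5741 * 3.55 / (6356 * 0.75) = 4.2753 hp

4.2753 hp


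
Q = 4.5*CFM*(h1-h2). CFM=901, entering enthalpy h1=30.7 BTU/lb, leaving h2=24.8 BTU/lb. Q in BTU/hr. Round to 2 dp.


Q = 4.5 * 901 * (30.7 - 24.8) = 23921.55 BTU/hr

23921.55 BTU/hr


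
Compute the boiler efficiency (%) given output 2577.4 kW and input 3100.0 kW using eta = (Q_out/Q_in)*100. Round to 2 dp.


eta = (2577.4/3100.0)*100 = 83.14 %

83.14 %


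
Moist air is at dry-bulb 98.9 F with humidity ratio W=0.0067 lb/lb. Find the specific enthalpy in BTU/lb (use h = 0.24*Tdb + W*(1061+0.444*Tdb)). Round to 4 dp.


h = 0.24*98.9 + 0.0067*(1061+0.444*98.9) = 31.1389 BTU/lb

31.1389 BTU/lb


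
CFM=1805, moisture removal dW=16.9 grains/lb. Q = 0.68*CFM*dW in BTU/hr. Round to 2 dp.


Q = 0.68 * 1805 * 16.9 = 20743.06 BTU/hr

20743.06 BTU/hr


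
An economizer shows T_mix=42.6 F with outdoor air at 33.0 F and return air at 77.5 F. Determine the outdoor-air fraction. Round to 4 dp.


frac = (42.6 - 77.5) / (33.0 - 77.5) = 0.7843

0.7843


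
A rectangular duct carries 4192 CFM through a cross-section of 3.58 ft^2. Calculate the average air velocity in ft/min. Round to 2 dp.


V = 4192 / 3.58 = 1170.95 ft/min

1170.95 ft/min


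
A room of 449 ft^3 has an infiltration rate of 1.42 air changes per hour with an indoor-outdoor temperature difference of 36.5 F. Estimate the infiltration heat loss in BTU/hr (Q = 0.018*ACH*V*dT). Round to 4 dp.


Q = 0.018 * 1.42 * 449 * 36.5 = 418.8901 BTU/hr

418.8901 BTU/hr


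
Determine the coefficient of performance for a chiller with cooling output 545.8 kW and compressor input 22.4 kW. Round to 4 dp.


COP = 545.8 / 22.4 = 24.3661

24.3661


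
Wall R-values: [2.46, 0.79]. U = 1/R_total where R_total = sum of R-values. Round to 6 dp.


R_total = 2.46 + 0.79 = 3.25
U = 1/3.25 = 0.307692

0.307692


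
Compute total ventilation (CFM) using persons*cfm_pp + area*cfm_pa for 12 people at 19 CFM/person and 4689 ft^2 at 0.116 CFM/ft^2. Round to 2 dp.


Total = 12*19 + 4689*0.116 = 771.92 CFM

771.92 CFM


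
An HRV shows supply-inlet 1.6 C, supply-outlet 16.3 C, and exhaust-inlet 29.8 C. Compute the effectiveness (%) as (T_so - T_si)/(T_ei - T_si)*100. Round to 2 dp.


eff = (16.3-1.6)/(29.8-1.6)*100 = 52.13 %

52.13 %


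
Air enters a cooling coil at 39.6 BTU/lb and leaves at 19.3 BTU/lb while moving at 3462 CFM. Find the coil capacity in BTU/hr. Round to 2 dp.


Q = 4.5 * 3462 * (39.6 - 19.3) = 316253.70 BTU/hr

316253.70 BTU/hr


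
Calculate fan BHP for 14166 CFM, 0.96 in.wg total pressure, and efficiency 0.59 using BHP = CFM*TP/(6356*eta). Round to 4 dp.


BHP = 14166 * 0.96 / (6356 * 0.59) = 3.6265 hp

3.6265 hp


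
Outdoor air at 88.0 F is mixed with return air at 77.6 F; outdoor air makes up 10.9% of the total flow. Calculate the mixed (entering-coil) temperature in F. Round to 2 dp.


T_mix = 77.6 + (10.9/100)*(88.0-77.6) = 78.73 F

78.73 F


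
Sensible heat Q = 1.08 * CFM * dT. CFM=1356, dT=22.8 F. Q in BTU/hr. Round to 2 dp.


Q = 1.08 * 1356 * 22.8 = 33390.14 BTU/hr

33390.14 BTU/hr


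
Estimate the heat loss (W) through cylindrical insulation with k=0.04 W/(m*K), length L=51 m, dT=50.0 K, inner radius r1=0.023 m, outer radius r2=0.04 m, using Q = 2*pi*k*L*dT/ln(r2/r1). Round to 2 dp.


Q = 2*pi*0.04*51*50.0/ln(0.04/0.023) = 1158.12 W

1158.12 W


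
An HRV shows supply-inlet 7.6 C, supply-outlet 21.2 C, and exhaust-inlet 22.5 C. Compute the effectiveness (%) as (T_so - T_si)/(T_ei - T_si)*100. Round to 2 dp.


eff = (21.2-7.6)/(22.5-7.6)*100 = 91.28 %

91.28 %


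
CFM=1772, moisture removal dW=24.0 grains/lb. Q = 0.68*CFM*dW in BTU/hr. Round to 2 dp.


Q = 0.68 * 1772 * 24.0 = 28919.04 BTU/hr

28919.04 BTU/hr


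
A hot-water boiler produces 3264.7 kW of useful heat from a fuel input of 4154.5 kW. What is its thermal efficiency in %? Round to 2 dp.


eta = (3264.7/4154.5)*100 = 78.58 %

78.58 %


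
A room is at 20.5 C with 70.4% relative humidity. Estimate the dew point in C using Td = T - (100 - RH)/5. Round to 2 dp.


Td = 20.5 - (100-70.4)/5 = 14.58 C

14.58 C


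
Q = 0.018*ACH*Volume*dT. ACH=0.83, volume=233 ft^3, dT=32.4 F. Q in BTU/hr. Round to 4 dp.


Q = 0.018 * 0.83 * 233 * 32.4 = 112.7850 BTU/hr

112.7850 BTU/hr


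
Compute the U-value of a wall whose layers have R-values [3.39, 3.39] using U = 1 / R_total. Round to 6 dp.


R_total = 3.39 + 3.39 = 6.78
U = 1/6.78 = 0.147493

0.147493


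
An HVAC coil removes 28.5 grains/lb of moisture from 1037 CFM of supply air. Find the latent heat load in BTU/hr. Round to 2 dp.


Q = 0.68 * 1037 * 28.5 = 20097.06 BTU/hr

20097.06 BTU/hr


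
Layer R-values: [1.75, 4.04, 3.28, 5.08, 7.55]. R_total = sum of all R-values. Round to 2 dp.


R_total = 1.75 + 4.04 + 3.28 + 5.08 + 7.55 = 21.70

21.70


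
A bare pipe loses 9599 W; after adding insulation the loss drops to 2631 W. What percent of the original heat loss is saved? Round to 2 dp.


Savings = ((9599-2631)/9599)*100 = 72.59 %

72.59 %


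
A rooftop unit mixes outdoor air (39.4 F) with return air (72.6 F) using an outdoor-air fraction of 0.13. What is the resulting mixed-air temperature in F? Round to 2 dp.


T_mix = 0.13*39.4 + 0.87*72.6 = 68.28 F

68.28 F


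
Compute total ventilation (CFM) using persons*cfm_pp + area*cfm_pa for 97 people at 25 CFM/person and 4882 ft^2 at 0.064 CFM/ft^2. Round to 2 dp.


Total = 97*25 + 4882*0.064 = 2737.45 CFM

2737.45 CFM


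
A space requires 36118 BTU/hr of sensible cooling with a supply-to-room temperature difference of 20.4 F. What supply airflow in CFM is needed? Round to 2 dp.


CFM = 36118 / (1.08 * 20.4) = 1639.34

1639.34 CFM


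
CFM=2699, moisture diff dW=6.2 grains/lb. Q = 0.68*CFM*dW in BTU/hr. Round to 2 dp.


Q = 0.68 * 2699 * 6.2 = 11378.98 BTU/hr

11378.98 BTU/hr


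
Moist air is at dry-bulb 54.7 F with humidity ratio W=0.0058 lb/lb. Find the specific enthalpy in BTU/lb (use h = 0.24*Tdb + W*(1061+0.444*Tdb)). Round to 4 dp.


h = 0.24*54.7 + 0.0058*(1061+0.444*54.7) = 19.4227 BTU/lb

19.4227 BTU/lb


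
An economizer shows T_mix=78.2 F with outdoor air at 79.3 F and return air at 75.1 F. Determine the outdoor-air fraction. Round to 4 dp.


frac = (78.2 - 75.1) / (79.3 - 75.1) = 0.7381

0.7381


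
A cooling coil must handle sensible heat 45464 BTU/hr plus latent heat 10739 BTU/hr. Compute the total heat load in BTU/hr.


Qt = 45464 + 10739 = 56203 BTU/hr

56203 BTU/hr


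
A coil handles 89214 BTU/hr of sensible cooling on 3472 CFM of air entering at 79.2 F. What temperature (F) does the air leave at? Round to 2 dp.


dT = 89214/(1.08*3472) = 23.7919
T_leave = 79.2 - 23.7919 = 55.41 F

55.41 F


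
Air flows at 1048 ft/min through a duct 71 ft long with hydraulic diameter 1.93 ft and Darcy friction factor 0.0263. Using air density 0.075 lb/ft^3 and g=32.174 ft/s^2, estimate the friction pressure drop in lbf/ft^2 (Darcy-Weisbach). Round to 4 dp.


v_fps = 1048/60 = 17.4667 ft/s
dp = 0.0263*(71/1.93)*0.075*17.4667^2/(2*32.174) = 0.3440 lbf/ft^2

0.3440 lbf/ft^2


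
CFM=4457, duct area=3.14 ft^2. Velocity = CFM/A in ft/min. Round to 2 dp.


V = 4457 / 3.14 = 1419.43 ft/min

1419.43 ft/min


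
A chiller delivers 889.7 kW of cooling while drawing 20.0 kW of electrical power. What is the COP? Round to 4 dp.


COP = 889.7 / 20.0 = 44.4850

44.4850


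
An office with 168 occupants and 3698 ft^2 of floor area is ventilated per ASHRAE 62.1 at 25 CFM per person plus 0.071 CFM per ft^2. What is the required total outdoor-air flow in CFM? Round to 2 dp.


Total = 168*25 + 3698*0.071 = 4462.56 CFM

4462.56 CFM


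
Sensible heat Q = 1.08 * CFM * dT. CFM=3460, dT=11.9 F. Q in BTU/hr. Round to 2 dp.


Q = 1.08 * 3460 * 11.9 = 44467.92 BTU/hr

44467.92 BTU/hr


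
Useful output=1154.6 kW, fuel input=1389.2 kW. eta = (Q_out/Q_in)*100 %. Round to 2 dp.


eta = (1154.6/1389.2)*100 = 83.11 %

83.11 %


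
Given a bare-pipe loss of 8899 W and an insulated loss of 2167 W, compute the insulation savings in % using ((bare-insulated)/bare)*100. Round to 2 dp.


Savings = ((8899-2167)/8899)*100 = 75.65 %

75.65 %


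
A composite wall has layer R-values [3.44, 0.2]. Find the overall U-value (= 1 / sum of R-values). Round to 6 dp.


R_total = 3.44 + 0.2 = 3.64
U = 1/3.64 = 0.274725

0.274725


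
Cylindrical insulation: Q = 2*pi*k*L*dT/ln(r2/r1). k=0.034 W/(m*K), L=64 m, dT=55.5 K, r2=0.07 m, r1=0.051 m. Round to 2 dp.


Q = 2*pi*0.034*64*55.5/ln(0.07/0.051) = 2396.21 W

2396.21 W


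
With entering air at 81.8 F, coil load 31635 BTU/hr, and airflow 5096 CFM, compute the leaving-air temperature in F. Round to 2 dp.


dT = 31635/(1.08*5096) = 5.7480
T_leave = 81.8 - 5.7480 = 76.05 F

76.05 F


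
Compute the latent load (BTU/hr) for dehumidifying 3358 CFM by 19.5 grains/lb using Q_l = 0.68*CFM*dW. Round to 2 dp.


Q = 0.68 * 3358 * 19.5 = 44527.08 BTU/hr

44527.08 BTU/hr


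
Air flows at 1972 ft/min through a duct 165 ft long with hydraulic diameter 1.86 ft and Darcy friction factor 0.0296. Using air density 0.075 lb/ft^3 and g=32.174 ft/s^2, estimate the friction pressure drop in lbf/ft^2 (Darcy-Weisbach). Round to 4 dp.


v_fps = 1972/60 = 32.8667 ft/s
dp = 0.0296*(165/1.86)*0.075*32.8667^2/(2*32.174) = 3.3060 lbf/ft^2

3.3060 lbf/ft^2


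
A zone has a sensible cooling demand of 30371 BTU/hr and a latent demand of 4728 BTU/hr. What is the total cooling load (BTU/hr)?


Qt = 30371 + 4728 = 35099 BTU/hr

35099 BTU/hr


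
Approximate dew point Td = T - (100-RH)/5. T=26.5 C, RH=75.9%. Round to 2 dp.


Td = 26.5 - (100-75.9)/5 = 21.68 C

21.68 C


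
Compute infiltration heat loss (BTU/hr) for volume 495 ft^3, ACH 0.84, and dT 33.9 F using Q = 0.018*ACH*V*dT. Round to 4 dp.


Q = 0.018 * 0.84 * 495 * 33.9 = 253.7212 BTU/hr

253.7212 BTU/hr


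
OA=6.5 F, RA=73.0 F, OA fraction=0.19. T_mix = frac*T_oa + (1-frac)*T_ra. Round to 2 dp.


T_mix = 0.19*6.5 + 0.81*73.0 = 60.37 F

60.37 F


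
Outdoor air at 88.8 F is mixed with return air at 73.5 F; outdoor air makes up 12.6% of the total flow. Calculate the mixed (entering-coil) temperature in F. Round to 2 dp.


T_mix = 73.5 + (12.6/100)*(88.8-73.5) = 75.43 F

75.43 F


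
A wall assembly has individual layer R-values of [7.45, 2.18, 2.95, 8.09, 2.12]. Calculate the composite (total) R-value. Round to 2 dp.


R_total = 7.45 + 2.18 + 2.95 + 8.09 + 2.12 = 22.79

22.79


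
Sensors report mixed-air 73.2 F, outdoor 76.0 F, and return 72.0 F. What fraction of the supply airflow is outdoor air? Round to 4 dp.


frac = (73.2 - 72.0) / (76.0 - 72.0) = 0.3000

0.3000


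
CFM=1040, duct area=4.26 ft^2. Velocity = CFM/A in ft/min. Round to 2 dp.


V = 1040 / 4.26 = 244.13 ft/min

244.13 ft/min


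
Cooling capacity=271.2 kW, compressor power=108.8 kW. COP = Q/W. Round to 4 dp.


COP = 271.2 / 108.8 = 2.4926

2.4926


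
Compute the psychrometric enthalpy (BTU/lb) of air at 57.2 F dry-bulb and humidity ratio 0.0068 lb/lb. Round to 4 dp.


h = 0.24*57.2 + 0.0068*(1061+0.444*57.2) = 21.1155 BTU/lb

21.1155 BTU/lb


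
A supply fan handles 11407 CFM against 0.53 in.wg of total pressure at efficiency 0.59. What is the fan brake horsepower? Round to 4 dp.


BHP = 11407 * 0.53 / (6356 * 0.59) = 1.6122 hp

1.6122 hp


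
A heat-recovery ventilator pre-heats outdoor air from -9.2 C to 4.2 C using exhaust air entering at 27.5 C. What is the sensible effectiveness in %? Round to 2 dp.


eff = (4.2-(-9.2))/(27.5-(-9.2))*100 = 36.51 %

36.51 %


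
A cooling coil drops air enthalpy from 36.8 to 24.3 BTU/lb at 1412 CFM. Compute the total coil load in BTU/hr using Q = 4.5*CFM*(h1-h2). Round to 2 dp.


Q = 4.5 * 1412 * (36.8 - 24.3) = 79425.00 BTU/hr

79425.00 BTU/hr


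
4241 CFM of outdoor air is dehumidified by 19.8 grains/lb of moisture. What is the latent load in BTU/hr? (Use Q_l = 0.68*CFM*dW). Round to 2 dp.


Q = 0.68 * 4241 * 19.8 = 57100.82 BTU/hr

57100.82 BTU/hr


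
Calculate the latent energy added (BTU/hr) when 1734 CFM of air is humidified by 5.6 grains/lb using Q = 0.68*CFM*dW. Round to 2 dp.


Q = 0.68 * 1734 * 5.6 = 6603.07 BTU/hr

6603.07 BTU/hr


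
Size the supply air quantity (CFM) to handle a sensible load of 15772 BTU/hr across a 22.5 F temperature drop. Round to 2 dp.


CFM = 15772 / (1.08 * 22.5) = 649.05

649.05 CFM


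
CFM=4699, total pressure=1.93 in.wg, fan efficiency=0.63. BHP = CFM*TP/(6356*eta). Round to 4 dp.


BHP = 4699 * 1.93 / (6356 * 0.63) = 2.2648 hp

2.2648 hp


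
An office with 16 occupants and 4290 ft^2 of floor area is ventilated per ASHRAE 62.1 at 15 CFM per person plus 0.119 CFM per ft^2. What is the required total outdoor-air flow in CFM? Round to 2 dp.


Total = 16*15 + 4290*0.119 = 750.51 CFM

750.51 CFM


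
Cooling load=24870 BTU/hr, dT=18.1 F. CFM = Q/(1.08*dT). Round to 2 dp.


CFM = 24870 / (1.08 * 18.1) = 1272.25

1272.25 CFM


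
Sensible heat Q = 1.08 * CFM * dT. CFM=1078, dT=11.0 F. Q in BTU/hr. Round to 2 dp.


Q = 1.08 * 1078 * 11.0 = 12806.64 BTU/hr

12806.64 BTU/hr


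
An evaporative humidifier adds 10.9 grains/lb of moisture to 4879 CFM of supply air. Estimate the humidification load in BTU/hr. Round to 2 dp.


Q = 0.68 * 4879 * 10.9 = 36163.15 BTU/hr

36163.15 BTU/hr


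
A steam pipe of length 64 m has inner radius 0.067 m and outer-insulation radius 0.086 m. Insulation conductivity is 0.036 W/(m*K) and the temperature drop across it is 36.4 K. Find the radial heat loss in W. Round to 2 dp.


Q = 2*pi*0.036*64*36.4/ln(0.086/0.067) = 2110.69 W

2110.69 W


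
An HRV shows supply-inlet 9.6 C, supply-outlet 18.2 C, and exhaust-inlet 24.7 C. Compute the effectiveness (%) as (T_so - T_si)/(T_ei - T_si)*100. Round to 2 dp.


eff = (18.2-9.6)/(24.7-9.6)*100 = 56.95 %

56.95 %


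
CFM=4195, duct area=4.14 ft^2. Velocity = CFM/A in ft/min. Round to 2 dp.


V = 4195 / 4.14 = 1013.29 ft/min

1013.29 ft/min


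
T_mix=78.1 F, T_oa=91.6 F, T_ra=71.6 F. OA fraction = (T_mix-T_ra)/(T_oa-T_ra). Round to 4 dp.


frac = (78.1 - 71.6) / (91.6 - 71.6) = 0.3250

0.3250


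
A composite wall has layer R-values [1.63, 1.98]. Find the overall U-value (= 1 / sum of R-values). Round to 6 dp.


R_total = 1.63 + 1.98 = 3.61
U = 1/3.61 = 0.277008

0.277008


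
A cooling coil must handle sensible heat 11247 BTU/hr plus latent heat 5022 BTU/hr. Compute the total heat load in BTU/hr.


Qt = 11247 + 5022 = 16269 BTU/hr

16269 BTU/hr


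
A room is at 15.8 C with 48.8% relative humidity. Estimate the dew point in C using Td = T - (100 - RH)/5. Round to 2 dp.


Td = 15.8 - (100-48.8)/5 = 5.56 C

5.56 C


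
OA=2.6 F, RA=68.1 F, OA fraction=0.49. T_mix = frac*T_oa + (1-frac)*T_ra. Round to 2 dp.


T_mix = 0.49*2.6 + 0.51*68.1 = 36.01 F

36.01 F


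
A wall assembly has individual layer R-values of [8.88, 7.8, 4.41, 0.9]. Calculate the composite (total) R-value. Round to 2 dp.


R_total = 8.88 + 7.8 + 4.41 + 0.9 = 21.99

21.99


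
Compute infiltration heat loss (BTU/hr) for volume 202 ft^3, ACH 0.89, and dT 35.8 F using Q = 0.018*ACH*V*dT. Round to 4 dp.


Q = 0.018 * 0.89 * 202 * 35.8 = 115.8502 BTU/hr

115.8502 BTU/hr


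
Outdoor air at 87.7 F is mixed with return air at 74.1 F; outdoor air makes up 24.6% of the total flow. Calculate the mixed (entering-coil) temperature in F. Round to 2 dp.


T_mix = 74.1 + (24.6/100)*(87.7-74.1) = 77.45 F

77.45 F


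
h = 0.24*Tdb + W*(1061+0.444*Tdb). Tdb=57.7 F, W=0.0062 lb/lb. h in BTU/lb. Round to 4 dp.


h = 0.24*57.7 + 0.0062*(1061+0.444*57.7) = 20.5850 BTU/lb

20.5850 BTU/lb


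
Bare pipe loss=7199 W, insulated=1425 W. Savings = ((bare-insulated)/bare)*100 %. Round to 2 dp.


Savings = ((7199-1425)/7199)*100 = 80.21 %

80.21 %


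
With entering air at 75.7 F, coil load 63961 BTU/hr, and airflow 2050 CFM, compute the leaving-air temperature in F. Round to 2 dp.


dT = 63961/(1.08*2050) = 28.8893
T_leave = 75.7 - 28.8893 = 46.81 F

46.81 F


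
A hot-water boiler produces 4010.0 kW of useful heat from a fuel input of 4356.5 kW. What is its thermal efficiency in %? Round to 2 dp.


eta = (4010.0/4356.5)*100 = 92.05 %

92.05 %


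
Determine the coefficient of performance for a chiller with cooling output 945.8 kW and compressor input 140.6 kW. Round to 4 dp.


COP = 945.8 / 140.6 = 6.7269

6.7269


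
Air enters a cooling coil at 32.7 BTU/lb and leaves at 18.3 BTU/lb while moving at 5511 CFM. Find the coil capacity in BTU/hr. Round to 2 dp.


Q = 4.5 * 5511 * (32.7 - 18.3) = 357112.80 BTU/hr

357112.80 BTU/hr


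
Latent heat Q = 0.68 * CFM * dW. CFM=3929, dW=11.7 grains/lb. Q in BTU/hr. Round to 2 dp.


Q = 0.68 * 3929 * 11.7 = 31259.12 BTU/hr

31259.12 BTU/hr


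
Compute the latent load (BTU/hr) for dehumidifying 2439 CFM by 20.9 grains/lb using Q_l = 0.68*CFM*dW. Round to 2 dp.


Q = 0.68 * 2439 * 20.9 = 34663.07 BTU/hr

34663.07 BTU/hr


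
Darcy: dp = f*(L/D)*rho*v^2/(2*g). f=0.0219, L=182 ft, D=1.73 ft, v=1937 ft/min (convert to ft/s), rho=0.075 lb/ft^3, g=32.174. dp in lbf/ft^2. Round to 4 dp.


v_fps = 1937/60 = 32.2833 ft/s
dp = 0.0219*(182/1.73)*0.075*32.2833^2/(2*32.174) = 2.7987 lbf/ft^2

2.7987 lbf/ft^2


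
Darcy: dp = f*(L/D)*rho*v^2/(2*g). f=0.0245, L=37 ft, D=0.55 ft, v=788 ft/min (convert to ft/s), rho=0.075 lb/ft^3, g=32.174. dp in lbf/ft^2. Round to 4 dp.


v_fps = 788/60 = 13.1333 ft/s
dp = 0.0245*(37/0.55)*0.075*13.1333^2/(2*32.174) = 0.3313 lbf/ft^2

0.3313 lbf/ft^2


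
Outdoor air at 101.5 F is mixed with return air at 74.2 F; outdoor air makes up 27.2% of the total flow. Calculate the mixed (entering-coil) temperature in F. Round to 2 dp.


T_mix = 74.2 + (27.2/100)*(101.5-74.2) = 81.63 F

81.63 F


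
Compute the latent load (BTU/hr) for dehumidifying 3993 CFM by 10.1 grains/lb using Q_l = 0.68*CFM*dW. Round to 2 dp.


Q = 0.68 * 3993 * 10.1 = 27423.92 BTU/hr

27423.92 BTU/hr


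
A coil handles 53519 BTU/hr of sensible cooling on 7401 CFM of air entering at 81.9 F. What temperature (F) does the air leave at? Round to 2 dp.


dT = 53519/(1.08*7401) = 6.6957
T_leave = 81.9 - 6.6957 = 75.20 F

75.20 F


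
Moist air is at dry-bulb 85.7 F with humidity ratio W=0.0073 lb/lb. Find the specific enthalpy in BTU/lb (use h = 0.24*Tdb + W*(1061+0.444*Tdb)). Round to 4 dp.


h = 0.24*85.7 + 0.0073*(1061+0.444*85.7) = 28.5911 BTU/lb

28.5911 BTU/lb


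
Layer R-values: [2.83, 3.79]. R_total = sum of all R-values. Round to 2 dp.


R_total = 2.83 + 3.79 = 6.62

6.62


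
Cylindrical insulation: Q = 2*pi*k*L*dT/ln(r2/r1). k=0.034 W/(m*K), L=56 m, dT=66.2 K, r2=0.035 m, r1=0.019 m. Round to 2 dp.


Q = 2*pi*0.034*56*66.2/ln(0.035/0.019) = 1296.37 W

1296.37 W


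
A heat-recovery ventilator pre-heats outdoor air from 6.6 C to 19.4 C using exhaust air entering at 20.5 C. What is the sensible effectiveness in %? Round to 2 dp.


eff = (19.4-6.6)/(20.5-6.6)*100 = 92.09 %

92.09 %


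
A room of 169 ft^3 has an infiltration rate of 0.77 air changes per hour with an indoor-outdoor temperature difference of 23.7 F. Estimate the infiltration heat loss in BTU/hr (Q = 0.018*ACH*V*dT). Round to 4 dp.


Q = 0.018 * 0.77 * 169 * 23.7 = 55.5135 BTU/hr

55.5135 BTU/hr


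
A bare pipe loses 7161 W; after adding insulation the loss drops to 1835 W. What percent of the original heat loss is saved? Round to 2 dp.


Savings = ((7161-1835)/7161)*100 = 74.38 %

74.38 %


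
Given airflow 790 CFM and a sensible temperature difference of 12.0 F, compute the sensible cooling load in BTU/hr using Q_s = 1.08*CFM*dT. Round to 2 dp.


Q = 1.08 * 790 * 12.0 = 10238.40 BTU/hr

10238.40 BTU/hr


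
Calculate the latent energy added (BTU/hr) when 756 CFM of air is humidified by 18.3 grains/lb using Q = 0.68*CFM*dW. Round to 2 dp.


Q = 0.68 * 756 * 18.3 = 9407.66 BTU/hr

9407.66 BTU/hr


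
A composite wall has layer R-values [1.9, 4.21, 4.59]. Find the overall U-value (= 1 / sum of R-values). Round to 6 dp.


R_total = 1.9 + 4.21 + 4.59 = 10.70
U = 1/10.70 = 0.093458

0.093458


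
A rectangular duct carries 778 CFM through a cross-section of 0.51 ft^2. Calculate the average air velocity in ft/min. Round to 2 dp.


V = 778 / 0.51 = 1525.49 ft/min

1525.49 ft/min


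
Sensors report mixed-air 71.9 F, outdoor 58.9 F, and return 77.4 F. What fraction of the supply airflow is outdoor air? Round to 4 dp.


frac = (71.9 - 77.4) / (58.9 - 77.4) = 0.2973

0.2973


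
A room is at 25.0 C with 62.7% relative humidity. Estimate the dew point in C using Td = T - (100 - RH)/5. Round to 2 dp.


Td = 25.0 - (100-62.7)/5 = 17.54 C

17.54 C


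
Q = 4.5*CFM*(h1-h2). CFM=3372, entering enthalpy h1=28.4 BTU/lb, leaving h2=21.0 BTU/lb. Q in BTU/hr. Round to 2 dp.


Q = 4.5 * 3372 * (28.4 - 21.0) = 112287.60 BTU/hr

112287.60 BTU/hr


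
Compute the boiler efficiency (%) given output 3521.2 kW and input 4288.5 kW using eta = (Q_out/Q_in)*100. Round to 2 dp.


eta = (3521.2/4288.5)*100 = 82.11 %

82.11 %


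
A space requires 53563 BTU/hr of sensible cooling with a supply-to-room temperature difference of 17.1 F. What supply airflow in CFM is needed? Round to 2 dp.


CFM = 53563 / (1.08 * 17.1) = 2900.31

2900.31 CFM


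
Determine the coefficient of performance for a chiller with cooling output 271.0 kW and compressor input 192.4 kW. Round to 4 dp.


COP = 271.0 / 192.4 = 1.4085

1.4085


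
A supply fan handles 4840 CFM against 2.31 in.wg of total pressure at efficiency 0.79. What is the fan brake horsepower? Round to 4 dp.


BHP = 4840 * 2.31 / (6356 * 0.79) = 2.2266 hp

2.2266 hp


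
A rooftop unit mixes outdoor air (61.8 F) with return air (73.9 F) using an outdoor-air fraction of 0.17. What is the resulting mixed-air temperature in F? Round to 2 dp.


T_mix = 0.17*61.8 + 0.83*73.9 = 71.84 F

71.84 F


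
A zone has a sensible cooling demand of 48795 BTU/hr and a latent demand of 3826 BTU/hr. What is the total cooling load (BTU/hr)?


Qt = 48795 + 3826 = 52621 BTU/hr

52621 BTU/hr


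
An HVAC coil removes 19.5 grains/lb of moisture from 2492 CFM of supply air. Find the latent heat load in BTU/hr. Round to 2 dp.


Q = 0.68 * 2492 * 19.5 = 33043.92 BTU/hr

33043.92 BTU/hr


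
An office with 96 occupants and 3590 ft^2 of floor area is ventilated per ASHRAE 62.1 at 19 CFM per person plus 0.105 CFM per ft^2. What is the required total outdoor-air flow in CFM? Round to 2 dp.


Total = 96*19 + 3590*0.105 = 2200.95 CFM

2200.95 CFM


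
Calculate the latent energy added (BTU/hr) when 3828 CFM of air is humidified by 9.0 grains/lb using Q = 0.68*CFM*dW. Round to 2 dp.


Q = 0.68 * 3828 * 9.0 = 23427.36 BTU/hr

23427.36 BTU/hr


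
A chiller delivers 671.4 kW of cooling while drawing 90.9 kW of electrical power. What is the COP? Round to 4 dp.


COP = 671.4 / 90.9 = 7.3861

7.3861


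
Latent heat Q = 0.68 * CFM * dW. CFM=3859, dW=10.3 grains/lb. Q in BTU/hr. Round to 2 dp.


Q = 0.68 * 3859 * 10.3 = 27028.44 BTU/hr

27028.44 BTU/hr


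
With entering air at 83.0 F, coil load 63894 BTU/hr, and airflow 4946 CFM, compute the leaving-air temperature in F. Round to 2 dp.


dT = 63894/(1.08*4946) = 11.9614
T_leave = 83.0 - 11.9614 = 71.04 F

71.04 F


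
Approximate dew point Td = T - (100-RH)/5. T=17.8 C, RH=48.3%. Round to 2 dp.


Td = 17.8 - (100-48.3)/5 = 7.46 C

7.46 C


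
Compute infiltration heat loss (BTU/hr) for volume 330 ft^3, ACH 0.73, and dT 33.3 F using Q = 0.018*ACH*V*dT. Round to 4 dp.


Q = 0.018 * 0.73 * 330 * 33.3 = 144.3955 BTU/hr

144.3955 BTU/hr


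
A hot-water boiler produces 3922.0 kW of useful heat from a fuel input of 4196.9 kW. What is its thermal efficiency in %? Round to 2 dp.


eta = (3922.0/4196.9)*100 = 93.45 %

93.45 %


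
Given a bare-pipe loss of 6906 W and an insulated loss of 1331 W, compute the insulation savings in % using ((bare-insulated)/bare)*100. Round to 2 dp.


Savings = ((6906-1331)/6906)*100 = 80.73 %

80.73 %


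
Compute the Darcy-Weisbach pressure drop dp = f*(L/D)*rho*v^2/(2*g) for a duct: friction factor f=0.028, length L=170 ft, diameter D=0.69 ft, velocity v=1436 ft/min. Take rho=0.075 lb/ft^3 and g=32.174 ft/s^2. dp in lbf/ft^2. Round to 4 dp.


v_fps = 1436/60 = 23.9333 ft/s
dp = 0.028*(170/0.69)*0.075*23.9333^2/(2*32.174) = 4.6056 lbf/ft^2

4.6056 lbf/ft^2


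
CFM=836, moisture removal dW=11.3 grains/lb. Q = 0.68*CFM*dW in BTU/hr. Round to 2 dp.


Q = 0.68 * 836 * 11.3 = 6423.82 BTU/hr

6423.82 BTU/hr


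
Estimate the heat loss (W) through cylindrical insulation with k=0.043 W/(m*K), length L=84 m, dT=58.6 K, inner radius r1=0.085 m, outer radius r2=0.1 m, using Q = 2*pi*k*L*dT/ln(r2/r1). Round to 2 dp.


Q = 2*pi*0.043*84*58.6/ln(0.1/0.085) = 8183.16 W

8183.16 W


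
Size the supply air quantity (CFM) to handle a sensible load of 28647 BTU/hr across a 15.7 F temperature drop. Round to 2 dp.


CFM = 28647 / (1.08 * 15.7) = 1689.49

1689.49 CFM


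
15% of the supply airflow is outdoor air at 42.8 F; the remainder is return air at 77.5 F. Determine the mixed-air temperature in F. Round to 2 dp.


T_mix = 0.15*42.8 + 0.85*77.5 = 72.30 F

72.30 F


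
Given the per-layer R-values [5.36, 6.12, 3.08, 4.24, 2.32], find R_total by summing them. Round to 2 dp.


R_total = 5.36 + 6.12 + 3.08 + 4.24 + 2.32 = 21.12

21.12


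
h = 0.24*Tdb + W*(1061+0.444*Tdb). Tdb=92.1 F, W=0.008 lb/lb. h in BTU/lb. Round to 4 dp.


h = 0.24*92.1 + 0.008*(1061+0.444*92.1) = 30.9191 BTU/lb

30.9191 BTU/lb


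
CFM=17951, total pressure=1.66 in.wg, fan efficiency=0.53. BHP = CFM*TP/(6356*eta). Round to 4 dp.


BHP = 17951 * 1.66 / (6356 * 0.53) = 8.8458 hp

8.8458 hp


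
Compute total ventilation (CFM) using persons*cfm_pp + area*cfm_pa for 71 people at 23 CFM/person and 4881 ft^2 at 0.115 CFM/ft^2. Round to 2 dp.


Total = 71*23 + 4881*0.115 = 2194.32 CFM

2194.32 CFM


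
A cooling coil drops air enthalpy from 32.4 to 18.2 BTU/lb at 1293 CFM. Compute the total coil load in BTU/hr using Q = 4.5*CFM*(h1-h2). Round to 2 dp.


Q = 4.5 * 1293 * (32.4 - 18.2) = 82622.70 BTU/hr

82622.70 BTU/hr


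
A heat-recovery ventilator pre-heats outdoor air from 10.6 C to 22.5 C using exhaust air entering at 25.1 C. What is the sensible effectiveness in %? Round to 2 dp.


eff = (22.5-10.6)/(25.1-10.6)*100 = 82.07 %

82.07 %


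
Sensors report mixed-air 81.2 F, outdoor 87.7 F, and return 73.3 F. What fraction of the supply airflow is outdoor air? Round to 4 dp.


frac = (81.2 - 73.3) / (87.7 - 73.3) = 0.5486

0.5486


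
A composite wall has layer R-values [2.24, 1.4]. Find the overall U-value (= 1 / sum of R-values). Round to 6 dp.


R_total = 2.24 + 1.4 = 3.64
U = 1/3.64 = 0.274725

0.274725


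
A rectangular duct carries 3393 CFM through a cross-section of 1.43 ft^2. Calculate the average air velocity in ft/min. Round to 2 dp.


V = 3393 / 1.43 = 2372.73 ft/min

2372.73 ft/min


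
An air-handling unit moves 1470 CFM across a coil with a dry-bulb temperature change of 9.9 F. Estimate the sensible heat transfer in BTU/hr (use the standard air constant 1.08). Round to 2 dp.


Q = 1.08 * 1470 * 9.9 = 15717.24 BTU/hr

15717.24 BTU/hr


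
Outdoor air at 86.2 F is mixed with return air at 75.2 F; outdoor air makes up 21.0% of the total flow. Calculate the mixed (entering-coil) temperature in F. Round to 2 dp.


T_mix = 75.2 + (21.0/100)*(86.2-75.2) = 77.51 F

77.51 F


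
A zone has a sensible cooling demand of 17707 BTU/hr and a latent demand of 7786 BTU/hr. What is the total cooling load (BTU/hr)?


Qt = 17707 + 7786 = 25493 BTU/hr

25493 BTU/hr


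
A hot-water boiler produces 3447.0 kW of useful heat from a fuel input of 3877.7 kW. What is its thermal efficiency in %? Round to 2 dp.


eta = (3447.0/3877.7)*100 = 88.89 %

88.89 %


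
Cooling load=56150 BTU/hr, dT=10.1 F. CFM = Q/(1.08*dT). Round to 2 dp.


CFM = 56150 / (1.08 * 10.1) = 5147.60

5147.60 CFM


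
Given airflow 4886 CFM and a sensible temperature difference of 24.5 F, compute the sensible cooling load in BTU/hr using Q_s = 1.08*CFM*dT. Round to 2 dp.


Q = 1.08 * 4886 * 24.5 = 129283.56 BTU/hr

129283.56 BTU/hr


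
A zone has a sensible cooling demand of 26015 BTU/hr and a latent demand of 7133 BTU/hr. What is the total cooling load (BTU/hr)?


Qt = 26015 + 7133 = 33148 BTU/hr

33148 BTU/hr


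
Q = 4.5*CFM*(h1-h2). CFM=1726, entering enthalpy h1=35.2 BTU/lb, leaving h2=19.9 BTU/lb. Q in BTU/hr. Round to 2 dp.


Q = 4.5 * 1726 * (35.2 - 19.9) = 118835.10 BTU/hr

118835.10 BTU/hr


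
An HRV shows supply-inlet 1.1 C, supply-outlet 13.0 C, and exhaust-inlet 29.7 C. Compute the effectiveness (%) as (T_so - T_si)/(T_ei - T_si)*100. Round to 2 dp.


eff = (13.0-1.1)/(29.7-1.1)*100 = 41.61 %

41.61 %


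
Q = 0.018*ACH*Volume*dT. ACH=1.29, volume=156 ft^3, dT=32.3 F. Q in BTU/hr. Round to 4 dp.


Q = 0.018 * 1.29 * 156 * 32.3 = 117.0009 BTU/hr

117.0009 BTU/hr


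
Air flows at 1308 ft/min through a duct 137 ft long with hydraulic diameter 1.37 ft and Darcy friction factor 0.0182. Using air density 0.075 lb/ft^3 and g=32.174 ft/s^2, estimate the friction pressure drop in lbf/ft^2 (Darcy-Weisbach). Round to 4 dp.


v_fps = 1308/60 = 21.8 ft/s
dp = 0.0182*(137/1.37)*0.075*21.8^2/(2*32.174) = 1.0081 lbf/ft^2

1.0081 lbf/ft^2


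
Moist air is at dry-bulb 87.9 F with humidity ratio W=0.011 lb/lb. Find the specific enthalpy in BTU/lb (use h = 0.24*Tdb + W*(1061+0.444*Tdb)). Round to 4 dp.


h = 0.24*87.9 + 0.011*(1061+0.444*87.9) = 33.1963 BTU/lb

33.1963 BTU/lb


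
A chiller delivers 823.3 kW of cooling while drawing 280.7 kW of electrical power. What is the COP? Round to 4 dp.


COP = 823.3 / 280.7 = 2.9330

2.9330


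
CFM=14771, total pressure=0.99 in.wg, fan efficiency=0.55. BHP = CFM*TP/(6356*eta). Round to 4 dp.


BHP = 14771 * 0.99 / (6356 * 0.55) = 4.1831 hp

4.1831 hp


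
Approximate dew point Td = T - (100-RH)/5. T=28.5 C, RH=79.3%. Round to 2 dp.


Td = 28.5 - (100-79.3)/5 = 24.36 C

24.36 C


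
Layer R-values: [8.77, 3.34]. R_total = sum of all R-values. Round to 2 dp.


R_total = 8.77 + 3.34 = 12.11

12.11


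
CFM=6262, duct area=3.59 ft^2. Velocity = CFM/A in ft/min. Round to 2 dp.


V = 6262 / 3.59 = 1744.29 ft/min

1744.29 ft/min


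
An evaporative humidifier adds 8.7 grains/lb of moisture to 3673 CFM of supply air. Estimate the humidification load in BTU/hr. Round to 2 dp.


Q = 0.68 * 3673 * 8.7 = 21729.47 BTU/hr

21729.47 BTU/hr


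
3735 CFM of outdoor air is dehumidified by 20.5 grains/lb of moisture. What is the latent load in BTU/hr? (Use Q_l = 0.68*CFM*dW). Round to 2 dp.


Q = 0.68 * 3735 * 20.5 = 52065.90 BTU/hr

52065.90 BTU/hr


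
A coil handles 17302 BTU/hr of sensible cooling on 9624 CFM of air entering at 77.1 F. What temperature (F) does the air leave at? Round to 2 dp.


dT = 17302/(1.08*9624) = 1.6646
T_leave = 77.1 - 1.6646 = 75.44 F

75.44 F


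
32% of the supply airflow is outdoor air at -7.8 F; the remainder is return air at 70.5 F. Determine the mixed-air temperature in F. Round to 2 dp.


T_mix = 0.32*(-7.8) + 0.68*70.5 = 45.44 F

45.44 F


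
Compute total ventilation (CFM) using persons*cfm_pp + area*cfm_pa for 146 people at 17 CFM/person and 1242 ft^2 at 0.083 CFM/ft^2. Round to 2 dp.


Total = 146*17 + 1242*0.083 = 2585.09 CFM

2585.09 CFM


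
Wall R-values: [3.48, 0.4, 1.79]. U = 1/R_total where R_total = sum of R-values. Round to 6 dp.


R_total = 3.48 + 0.4 + 1.79 = 5.67
U = 1/5.67 = 0.176367

0.176367


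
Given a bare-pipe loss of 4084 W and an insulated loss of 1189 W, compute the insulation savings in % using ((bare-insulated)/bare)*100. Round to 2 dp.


Savings = ((4084-1189)/4084)*100 = 70.89 %

70.89 %


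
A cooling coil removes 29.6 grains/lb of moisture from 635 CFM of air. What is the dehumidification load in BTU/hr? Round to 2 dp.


Q = 0.68 * 635 * 29.6 = 12781.28 BTU/hr

12781.28 BTU/hr


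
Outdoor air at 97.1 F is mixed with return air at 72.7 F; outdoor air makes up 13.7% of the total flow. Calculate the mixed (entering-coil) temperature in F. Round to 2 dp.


T_mix = 72.7 + (13.7/100)*(97.1-72.7) = 76.04 F

76.04 F


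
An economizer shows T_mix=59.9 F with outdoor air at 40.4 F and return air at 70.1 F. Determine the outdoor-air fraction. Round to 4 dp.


frac = (59.9 - 70.1) / (40.4 - 70.1) = 0.3434

0.3434


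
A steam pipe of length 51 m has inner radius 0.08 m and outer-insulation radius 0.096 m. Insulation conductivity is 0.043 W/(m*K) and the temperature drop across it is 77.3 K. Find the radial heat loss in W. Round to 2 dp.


Q = 2*pi*0.043*51*77.3/ln(0.096/0.08) = 5841.98 W

5841.98 W


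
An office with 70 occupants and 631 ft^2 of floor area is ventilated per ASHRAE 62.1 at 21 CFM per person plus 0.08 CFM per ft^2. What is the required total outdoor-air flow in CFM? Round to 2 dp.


Total = 70*21 + 631*0.08 = 1520.48 CFM

1520.48 CFM


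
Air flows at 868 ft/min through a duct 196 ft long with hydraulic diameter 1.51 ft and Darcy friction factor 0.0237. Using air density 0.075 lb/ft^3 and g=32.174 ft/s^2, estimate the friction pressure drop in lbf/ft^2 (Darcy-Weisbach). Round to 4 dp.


v_fps = 868/60 = 14.4667 ft/s
dp = 0.0237*(196/1.51)*0.075*14.4667^2/(2*32.174) = 0.7504 lbf/ft^2

0.7504 lbf/ft^2


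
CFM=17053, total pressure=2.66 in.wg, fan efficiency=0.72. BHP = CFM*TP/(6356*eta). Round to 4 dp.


BHP = 17053 * 2.66 / (6356 * 0.72) = 9.9121 hp

9.9121 hp


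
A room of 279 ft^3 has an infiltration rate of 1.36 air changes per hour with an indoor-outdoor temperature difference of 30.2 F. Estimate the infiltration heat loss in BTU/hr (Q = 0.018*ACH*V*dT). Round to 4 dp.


Q = 0.018 * 1.36 * 279 * 30.2 = 206.2636 BTU/hr

206.2636 BTU/hr


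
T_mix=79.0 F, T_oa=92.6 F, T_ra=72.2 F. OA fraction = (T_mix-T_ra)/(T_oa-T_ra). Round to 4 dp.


frac = (79.0 - 72.2) / (92.6 - 72.2) = 0.3333

0.3333


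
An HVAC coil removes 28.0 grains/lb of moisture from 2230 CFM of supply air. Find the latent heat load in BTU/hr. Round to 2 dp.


Q = 0.68 * 2230 * 28.0 = 42459.20 BTU/hr

42459.20 BTU/hr


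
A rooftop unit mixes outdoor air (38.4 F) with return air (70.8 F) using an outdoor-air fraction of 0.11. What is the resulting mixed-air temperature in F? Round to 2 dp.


T_mix = 0.11*38.4 + 0.89*70.8 = 67.24 F

67.24 F


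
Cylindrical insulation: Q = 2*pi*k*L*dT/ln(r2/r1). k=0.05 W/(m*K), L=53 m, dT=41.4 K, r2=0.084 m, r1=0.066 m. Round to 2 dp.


Q = 2*pi*0.05*53*41.4/ln(0.084/0.066) = 2858.36 W

2858.36 W


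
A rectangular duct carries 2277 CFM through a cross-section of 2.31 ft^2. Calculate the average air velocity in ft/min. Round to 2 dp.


V = 2277 / 2.31 = 985.71 ft/min

985.71 ft/min


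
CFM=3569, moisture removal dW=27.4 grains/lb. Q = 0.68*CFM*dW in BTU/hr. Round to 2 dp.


Q = 0.68 * 3569 * 27.4 = 66497.61 BTU/hr

66497.61 BTU/hr


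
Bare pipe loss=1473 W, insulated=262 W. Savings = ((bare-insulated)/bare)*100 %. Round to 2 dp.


Savings = ((1473-262)/1473)*100 = 82.21 %

82.21 %


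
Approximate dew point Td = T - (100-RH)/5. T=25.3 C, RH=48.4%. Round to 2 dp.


Td = 25.3 - (100-48.4)/5 = 14.98 C

14.98 C


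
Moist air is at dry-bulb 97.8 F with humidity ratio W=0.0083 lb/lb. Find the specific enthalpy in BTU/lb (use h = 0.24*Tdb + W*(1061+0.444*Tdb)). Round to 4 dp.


h = 0.24*97.8 + 0.0083*(1061+0.444*97.8) = 32.6387 BTU/lb

32.6387 BTU/lb


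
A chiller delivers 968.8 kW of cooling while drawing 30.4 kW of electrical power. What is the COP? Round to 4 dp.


COP = 968.8 / 30.4 = 31.8684

31.8684


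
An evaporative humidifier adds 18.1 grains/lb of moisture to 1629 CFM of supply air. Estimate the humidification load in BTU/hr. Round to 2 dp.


Q = 0.68 * 1629 * 18.1 = 20049.73 BTU/hr

20049.73 BTU/hr


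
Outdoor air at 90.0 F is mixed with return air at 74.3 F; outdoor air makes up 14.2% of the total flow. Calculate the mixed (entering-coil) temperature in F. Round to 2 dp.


T_mix = 74.3 + (14.2/100)*(90.0-74.3) = 76.53 F

76.53 F


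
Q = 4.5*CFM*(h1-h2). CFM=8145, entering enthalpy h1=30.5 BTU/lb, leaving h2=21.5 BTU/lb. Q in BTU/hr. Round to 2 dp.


Q = 4.5 * 8145 * (30.5 - 21.5) = 329872.50 BTU/hr

329872.50 BTU/hr


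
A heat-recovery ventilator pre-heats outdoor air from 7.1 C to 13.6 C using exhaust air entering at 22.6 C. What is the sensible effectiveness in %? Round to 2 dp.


eff = (13.6-7.1)/(22.6-7.1)*100 = 41.94 %

41.94 %


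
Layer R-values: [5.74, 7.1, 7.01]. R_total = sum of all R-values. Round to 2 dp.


R_total = 5.74 + 7.1 + 7.01 = 19.85

19.85


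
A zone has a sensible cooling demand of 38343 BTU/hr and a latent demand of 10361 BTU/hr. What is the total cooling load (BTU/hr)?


Qt = 38343 + 10361 = 48704 BTU/hr

48704 BTU/hr


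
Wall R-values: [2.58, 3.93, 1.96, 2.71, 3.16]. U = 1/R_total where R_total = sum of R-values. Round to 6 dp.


R_total = 2.58 + 3.93 + 1.96 + 2.71 + 3.16 = 14.34
U = 1/14.34 = 0.069735

0.069735


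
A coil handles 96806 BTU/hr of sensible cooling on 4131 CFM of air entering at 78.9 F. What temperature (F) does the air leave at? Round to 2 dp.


dT = 96806/(1.08*4131) = 21.6982
T_leave = 78.9 - 21.6982 = 57.20 F

57.20 F


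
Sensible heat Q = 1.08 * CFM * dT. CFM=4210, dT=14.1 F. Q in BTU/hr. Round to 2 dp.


Q = 1.08 * 4210 * 14.1 = 64109.88 BTU/hr

64109.88 BTU/hr


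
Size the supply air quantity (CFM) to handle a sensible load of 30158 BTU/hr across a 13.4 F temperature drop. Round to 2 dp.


CFM = 30158 / (1.08 * 13.4) = 2083.89

2083.89 CFM


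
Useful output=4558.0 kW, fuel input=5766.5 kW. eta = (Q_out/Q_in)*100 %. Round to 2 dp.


eta = (4558.0/5766.5)*100 = 79.04 %

79.04 %


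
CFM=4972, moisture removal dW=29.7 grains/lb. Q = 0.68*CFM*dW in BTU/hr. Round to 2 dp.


Q = 0.68 * 4972 * 29.7 = 100414.51 BTU/hr

100414.51 BTU/hr


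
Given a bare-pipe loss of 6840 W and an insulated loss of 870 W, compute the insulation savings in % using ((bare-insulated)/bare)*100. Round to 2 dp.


Savings = ((6840-870)/6840)*100 = 87.28 %

87.28 %


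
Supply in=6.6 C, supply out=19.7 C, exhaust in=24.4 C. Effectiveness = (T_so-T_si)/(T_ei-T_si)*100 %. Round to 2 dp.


eff = (19.7-6.6)/(24.4-6.6)*100 = 73.60 %

73.60 %


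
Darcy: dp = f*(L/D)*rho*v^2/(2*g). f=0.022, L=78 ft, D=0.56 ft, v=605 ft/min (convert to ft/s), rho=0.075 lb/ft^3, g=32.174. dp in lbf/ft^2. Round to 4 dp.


v_fps = 605/60 = 10.0833 ft/s
dp = 0.022*(78/0.56)*0.075*10.0833^2/(2*32.174) = 0.3631 lbf/ft^2

0.3631 lbf/ft^2


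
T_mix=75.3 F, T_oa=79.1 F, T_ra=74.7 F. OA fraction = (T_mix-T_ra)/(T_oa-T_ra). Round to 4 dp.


frac = (75.3 - 74.7) / (79.1 - 74.7) = 0.1364

0.1364


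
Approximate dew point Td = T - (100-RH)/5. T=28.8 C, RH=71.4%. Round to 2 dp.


Td = 28.8 - (100-71.4)/5 = 23.08 C

23.08 C


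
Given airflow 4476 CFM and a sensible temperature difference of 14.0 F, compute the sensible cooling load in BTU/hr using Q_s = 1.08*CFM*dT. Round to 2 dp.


Q = 1.08 * 4476 * 14.0 = 67677.12 BTU/hr

67677.12 BTU/hr
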